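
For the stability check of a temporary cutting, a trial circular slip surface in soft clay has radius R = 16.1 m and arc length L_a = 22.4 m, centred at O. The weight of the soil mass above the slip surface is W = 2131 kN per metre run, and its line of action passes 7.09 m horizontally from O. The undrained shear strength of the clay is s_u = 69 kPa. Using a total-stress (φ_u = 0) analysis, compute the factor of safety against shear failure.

FS = 1.65

Taking moments about the centre O, the resisting moment is provided by the undrained shear strength acting along the arc:
M_R = s_u·L_a·R = 69·22.40·16.1 = 24884.2 kN·m/m
M_D = W·d = 2131·7.09 = 15108.8 kN·m/m
FS = M_R / M_D = 24884.2 / 15108.8 = 1.647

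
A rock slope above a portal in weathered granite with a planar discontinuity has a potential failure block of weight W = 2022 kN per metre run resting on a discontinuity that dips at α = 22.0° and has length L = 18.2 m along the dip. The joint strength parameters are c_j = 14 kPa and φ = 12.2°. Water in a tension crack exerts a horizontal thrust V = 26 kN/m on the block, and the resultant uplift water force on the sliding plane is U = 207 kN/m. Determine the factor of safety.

Resolving the block weight along and normal to the plane and applying the Mohr–Coulomb strength on the joint:
N' = W cosα − U − V sinα = 2022·cos22.0° − 207 − 26·sin22.0° = 1658.0 kN/m
Driving force T = W sinα + V cosα = 2022·sin22.0° + 26·cos22.0° = 781.6 kN/m
Resisting force R = c_j·L + N'·tanφ = 14·18.2 + 1658.0·tan12.2° = 254.8 + 358.5 = 613.3 kN/m
FS = R / T = 613.3 / 781.6 = 0.785

FS = 0.78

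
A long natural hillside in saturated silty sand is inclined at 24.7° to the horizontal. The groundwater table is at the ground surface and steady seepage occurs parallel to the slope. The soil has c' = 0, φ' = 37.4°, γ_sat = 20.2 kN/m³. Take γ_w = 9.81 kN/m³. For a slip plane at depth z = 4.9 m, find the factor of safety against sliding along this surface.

FS = 0.85

With seepage parallel to the slope and the water table at the surface, the effective normal stress on the slip plane uses the buoyant unit weight γ' = γ_sat − γ_w while the driving shear stress uses γ_sat:
FS = [c' + γ' z cos²β tanφ'] / [γ_sat z sinβ cosβ]
(For c' = 0 this reduces to FS = (γ'/γ_sat)·tanφ'/tanβ.)
γ' = 20.2 − 9.81 = 10.39 kN/m³
Numerator = 0.0 + 10.39·4.9·cos²24.7°·tan37.4° = 0.0 + 10.39·4.9·0.8254·0.7646 = 32.128 kPa
Denominator = 20.2·4.9·sin24.7°·cos24.7° = 20.2·4.9·0.4179·0.9085 = 37.576 kPa
FS = 32.128 / 37.576 = 0.855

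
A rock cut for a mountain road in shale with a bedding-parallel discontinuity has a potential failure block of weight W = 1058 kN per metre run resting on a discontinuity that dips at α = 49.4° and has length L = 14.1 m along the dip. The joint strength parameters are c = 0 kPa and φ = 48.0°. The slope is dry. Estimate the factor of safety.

FS = 0.95

Resolving the block weight along and normal to the plane and applying the Mohr–Coulomb strength on the joint:
N' = W cosα = 1058·cos49.4° = 688.5 kN/m
Driving force T = W sinα = 1058·sin49.4° = 803.3 kN/m
Resisting force R = c·L + N'·tanφ = 0·14.1 + 688.5·tan48.0° = 0.0 + 764.7 = 764.7 kN/m
FS = R / T = 764.7 / 803.3 = 0.952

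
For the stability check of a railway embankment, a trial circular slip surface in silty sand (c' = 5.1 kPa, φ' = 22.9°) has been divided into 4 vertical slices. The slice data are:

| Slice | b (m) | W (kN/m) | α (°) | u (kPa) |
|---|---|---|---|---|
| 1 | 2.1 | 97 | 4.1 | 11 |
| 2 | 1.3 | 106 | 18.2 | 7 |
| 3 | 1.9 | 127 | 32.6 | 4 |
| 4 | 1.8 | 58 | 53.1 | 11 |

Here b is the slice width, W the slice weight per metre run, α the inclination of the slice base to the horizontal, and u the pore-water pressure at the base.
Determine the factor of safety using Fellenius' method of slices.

FS = 1.01

Ordinary method of slices: FS = Σ[c'·Δl_i + (W_i cosα_i − u_i·Δl_i)·tanφ'] / Σ W_i sinα_i, with Δl_i = b_i / cosα_i.
Slice 1: Δl = 2.1/cos4.1° = 2.105 m; N'_1 = 97·cos4.1° − 11·2.105 = 73.6; c'Δl = 10.74; W sinα = 6.9
Slice 2: Δl = 1.3/cos18.2° = 1.368 m; N'_2 = 106·cos18.2° − 7·1.368 = 91.1; c'Δl = 6.98; W sinα = 33.1
Slice 3: Δl = 1.9/cos32.6° = 2.255 m; N'_3 = 127·cos32.6° − 4·2.255 = 98.0; c'Δl = 11.50; W sinα = 68.4
Slice 4: Δl = 1.8/cos53.1° = 2.998 m; N'_4 = 58·cos53.1° − 11·2.998 = 1.8; c'Δl = 15.29; W sinα = 46.4
Σc'Δl = 44.5 kN/m; ΣN' = 264.5 kN/m; ΣW sinα = 154.8 kN/m
Resisting = 44.5 + 264.5·tan22.9° = 44.5 + 111.7 = 156.2 kN/m
FS = 156.2 / 154.8 = 1.009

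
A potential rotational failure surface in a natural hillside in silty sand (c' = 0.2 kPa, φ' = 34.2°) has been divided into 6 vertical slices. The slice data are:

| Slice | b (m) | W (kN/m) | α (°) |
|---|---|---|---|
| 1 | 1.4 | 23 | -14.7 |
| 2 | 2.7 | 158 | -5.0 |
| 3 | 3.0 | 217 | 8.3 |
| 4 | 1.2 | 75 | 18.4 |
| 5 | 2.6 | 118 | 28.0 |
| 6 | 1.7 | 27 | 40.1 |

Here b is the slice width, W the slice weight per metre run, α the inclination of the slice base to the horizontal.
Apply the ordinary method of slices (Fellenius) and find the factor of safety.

FS = 3.73

Ordinary method of slices: FS = Σ[c'·Δl_i + (W_i cosα_i)·tanφ'] / Σ W_i sinα_i, with Δl_i = b_i / cosα_i.
Slice 1: Δl = 1.4/cos(-14.7°) = 1.447 m; N'_1 = 23·cos(-14.7°) = 22.2; c'Δl = 0.29; W sinα = -5.8
Slice 2: Δl = 2.7/cos(-5.0°) = 2.710 m; N'_2 = 158·cos(-5.0°) = 157.4; c'Δl = 0.54; W sinα = -13.8
Slice 3: Δl = 3.0/cos8.3° = 3.032 m; N'_3 = 217·cos8.3° = 214.7; c'Δl = 0.61; W sinα = 31.3
Slice 4: Δl = 1.2/cos18.4° = 1.265 m; N'_4 = 75·cos18.4° = 71.2; c'Δl = 0.25; W sinα = 23.7
Slice 5: Δl = 2.6/cos28.0° = 2.945 m; N'_5 = 118·cos28.0° = 104.2; c'Δl = 0.59; W sinα = 55.4
Slice 6: Δl = 1.7/cos40.1° = 2.222 m; N'_6 = 27·cos40.1° = 20.7; c'Δl = 0.44; W sinα = 17.4
Σc'Δl = 2.7 kN/m; ΣN' = 590.4 kN/m; ΣW sinα = 108.2 kN/m
Resisting = 2.7 + 590.4·tan34.2° = 2.7 + 401.2 = 403.9 kN/m
FS = 403.9 / 108.2 = 3.734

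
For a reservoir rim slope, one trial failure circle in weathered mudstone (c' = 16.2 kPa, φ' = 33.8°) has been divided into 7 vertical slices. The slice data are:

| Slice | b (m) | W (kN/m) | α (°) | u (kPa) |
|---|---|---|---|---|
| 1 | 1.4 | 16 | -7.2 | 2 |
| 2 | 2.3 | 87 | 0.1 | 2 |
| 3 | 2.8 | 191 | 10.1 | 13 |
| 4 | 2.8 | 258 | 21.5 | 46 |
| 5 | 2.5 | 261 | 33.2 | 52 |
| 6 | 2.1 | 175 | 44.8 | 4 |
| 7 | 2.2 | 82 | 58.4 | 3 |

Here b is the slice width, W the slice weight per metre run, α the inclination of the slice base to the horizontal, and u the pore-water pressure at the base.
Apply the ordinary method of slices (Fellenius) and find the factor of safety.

Ordinary method of slices: FS = Σ[c'·Δl_i + (W_i cosα_i − u_i·Δl_i)·tanφ'] / Σ W_i sinα_i, with Δl_i = b_i / cosα_i.
Slice 1: Δl = 1.4/cos(-7.2°) = 1.411 m; N'_1 = 16·cos(-7.2°) − 2·1.411 = 13.1; c'Δl = 22.86; W sinα = -2.0
Slice 2: Δl = 2.3/cos0.1° = 2.300 m; N'_2 = 87·cos0.1° − 2·2.300 = 82.4; c'Δl = 37.26; W sinα = 0.2
Slice 3: Δl = 2.8/cos10.1° = 2.844 m; N'_3 = 191·cos10.1° − 13·2.844 = 151.1; c'Δl = 46.07; W sinα = 33.5
Slice 4: Δl = 2.8/cos21.5° = 3.009 m; N'_4 = 258·cos21.5° − 46·3.009 = 101.6; c'Δl = 48.75; W sinα = 94.6
Slice 5: Δl = 2.5/cos33.2° = 2.988 m; N'_5 = 261·cos33.2° − 52·2.988 = 63.0; c'Δl = 48.40; W sinα = 142.9
Slice 6: Δl = 2.1/cos44.8° = 2.960 m; N'_6 = 175·cos44.8° − 4·2.960 = 112.3; c'Δl = 47.94; W sinα = 123.3
Slice 7: Δl = 2.2/cos58.4° = 4.199 m; N'_7 = 82·cos58.4° − 3·4.199 = 30.4; c'Δl = 68.02; W sinα = 69.8
Σc'Δl = 319.3 kN/m; ΣN' = 553.9 kN/m; ΣW sinα = 462.3 kN/m
Resisting = 319.3 + 553.9·tan33.8° = 319.3 + 370.8 = 690.1 kN/m
FS = 690.1 / 462.3 = 1.493

FS = 1.49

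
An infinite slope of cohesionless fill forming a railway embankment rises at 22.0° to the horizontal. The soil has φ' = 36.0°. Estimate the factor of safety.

For a dry cohesionless infinite slope the factor of safety is FS = tanφ' / tanβ.
FS = tan36.0° / tan22.0° = 0.7265 / 0.4040 = 1.798

FS = 1.80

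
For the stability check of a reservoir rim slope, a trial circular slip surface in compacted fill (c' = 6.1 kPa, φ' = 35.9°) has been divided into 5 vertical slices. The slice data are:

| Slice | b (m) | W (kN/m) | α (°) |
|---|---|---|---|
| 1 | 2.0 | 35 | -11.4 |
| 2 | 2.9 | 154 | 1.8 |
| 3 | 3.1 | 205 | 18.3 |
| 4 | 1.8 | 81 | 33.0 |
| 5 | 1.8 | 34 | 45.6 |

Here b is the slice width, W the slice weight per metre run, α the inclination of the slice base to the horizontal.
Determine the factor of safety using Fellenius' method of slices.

Ordinary method of slices: FS = Σ[c'·Δl_i + (W_i cosα_i)·tanφ'] / Σ W_i sinα_i, with Δl_i = b_i / cosα_i.
Slice 1: Δl = 2.0/cos(-11.4°) = 2.040 m; N'_1 = 35·cos(-11.4°) = 34.3; c'Δl = 12.45; W sinα = -6.9
Slice 2: Δl = 2.9/cos1.8° = 2.901 m; N'_2 = 154·cos1.8° = 153.9; c'Δl = 17.70; W sinα = 4.8
Slice 3: Δl = 3.1/cos18.3° = 3.265 m; N'_3 = 205·cos18.3° = 194.6; c'Δl = 19.92; W sinα = 64.4
Slice 4: Δl = 1.8/cos33.0° = 2.146 m; N'_4 = 81·cos33.0° = 67.9; c'Δl = 13.09; W sinα = 44.1
Slice 5: Δl = 1.8/cos45.6° = 2.573 m; N'_5 = 34·cos45.6° = 23.8; c'Δl = 15.69; W sinα = 24.3
Σc'Δl = 78.8 kN/m; ΣN' = 474.6 kN/m; ΣW sinα = 130.7 kN/m
Resisting = 78.8 + 474.6·tan35.9° = 78.8 + 343.5 = 422.4 kN/m
FS = 422.4 / 130.7 = 3.232

FS = 3.23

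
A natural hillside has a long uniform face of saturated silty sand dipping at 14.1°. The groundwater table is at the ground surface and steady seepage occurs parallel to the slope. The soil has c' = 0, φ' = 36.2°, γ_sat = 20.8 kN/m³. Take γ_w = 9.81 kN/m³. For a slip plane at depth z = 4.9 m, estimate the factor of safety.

With seepage parallel to the slope and the water table at the surface, the effective normal stress on the slip plane uses the buoyant unit weight γ' = γ_sat − γ_w while the driving shear stress uses γ_sat:
FS = [c' + γ' z cos²β tanφ'] / [γ_sat z sinβ cosβ]
(For c' = 0 this reduces to FS = (γ'/γ_sat)·tanφ'/tanβ.)
γ' = 20.8 − 9.81 = 10.99 kN/m³
Numerator = 0.0 + 10.99·4.9·cos²14.1°·tan36.2° = 0.0 + 10.99·4.9·0.9407·0.7319 = 37.074 kPa
Denominator = 20.8·4.9·sin14.1°·cos14.1° = 20.8·4.9·0.2436·0.9699 = 24.081 kPa
FS = 37.074 / 24.081 = 1.540

FS = 1.54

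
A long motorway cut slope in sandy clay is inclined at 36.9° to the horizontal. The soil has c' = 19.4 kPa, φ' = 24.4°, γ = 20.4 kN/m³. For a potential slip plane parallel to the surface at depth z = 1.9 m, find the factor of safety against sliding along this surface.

FS = 1.65

For an infinite slope with a slip plane parallel to the surface (no pore pressure): FS = [c' + γz cos²β tanφ'] / [γz sinβ cosβ].
γz = 20.4·1.9 = 38.76 kN/m²
Numerator = 19.4 + 38.76·cos²36.9°·tan24.4° = 19.4 + 38.76·0.6395·0.4536 = 30.644 kPa
Denominator = 38.76·sin36.9°·cos36.9° = 38.76·0.6004·0.7997 = 18.610 kPa
FS = 30.644 / 18.610 = 1.647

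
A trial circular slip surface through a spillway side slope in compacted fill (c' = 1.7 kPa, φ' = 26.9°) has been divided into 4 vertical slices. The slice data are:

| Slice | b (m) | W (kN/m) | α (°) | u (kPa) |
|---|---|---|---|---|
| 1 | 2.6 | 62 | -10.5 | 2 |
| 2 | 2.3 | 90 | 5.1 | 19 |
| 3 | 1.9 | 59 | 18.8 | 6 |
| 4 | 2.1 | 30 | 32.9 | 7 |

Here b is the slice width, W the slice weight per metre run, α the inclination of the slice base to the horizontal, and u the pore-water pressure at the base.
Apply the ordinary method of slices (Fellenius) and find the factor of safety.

Ordinary method of slices: FS = Σ[c'·Δl_i + (W_i cosα_i − u_i·Δl_i)·tanφ'] / Σ W_i sinα_i, with Δl_i = b_i / cosα_i.
Slice 1: Δl = 2.6/cos(-10.5°) = 2.644 m; N'_1 = 62·cos(-10.5°) − 2·2.644 = 55.7; c'Δl = 4.50; W sinα = -11.3
Slice 2: Δl = 2.3/cos5.1° = 2.309 m; N'_2 = 90·cos5.1° − 19·2.309 = 45.8; c'Δl = 3.93; W sinα = 8.0
Slice 3: Δl = 1.9/cos18.8° = 2.007 m; N'_3 = 59·cos18.8° − 6·2.007 = 43.8; c'Δl = 3.41; W sinα = 19.0
Slice 4: Δl = 2.1/cos32.9° = 2.501 m; N'_4 = 30·cos32.9° − 7·2.501 = 7.7; c'Δl = 4.25; W sinα = 16.3
Σc'Δl = 16.1 kN/m; ΣN' = 152.9 kN/m; ΣW sinα = 32.0 kN/m
Resisting = 16.1 + 152.9·tan26.9° = 16.1 + 77.6 = 93.7 kN/m
FS = 93.7 / 32.0 = 2.926

FS = 2.93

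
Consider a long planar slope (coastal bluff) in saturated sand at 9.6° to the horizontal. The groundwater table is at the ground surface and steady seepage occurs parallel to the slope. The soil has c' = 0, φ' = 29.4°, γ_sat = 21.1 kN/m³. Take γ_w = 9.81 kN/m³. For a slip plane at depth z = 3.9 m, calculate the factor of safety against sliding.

With seepage parallel to the slope and the water table at the surface, the effective normal stress on the slip plane uses the buoyant unit weight γ' = γ_sat − γ_w while the driving shear stress uses γ_sat:
FS = [c' + γ' z cos²β tanφ'] / [γ_sat z sinβ cosβ]
(For c' = 0 this reduces to FS = (γ'/γ_sat)·tanφ'/tanβ.)
γ' = 21.1 − 9.81 = 11.29 kN/m³
Numerator = 0.0 + 11.29·3.9·cos²9.6°·tan29.4° = 0.0 + 11.29·3.9·0.9722·0.5635 = 24.120 kPa
Denominator = 21.1·3.9·sin9.6°·cos9.6° = 21.1·3.9·0.1668·0.9860 = 13.531 kPa
FS = 24.120 / 13.531 = 1.783

FS = 1.78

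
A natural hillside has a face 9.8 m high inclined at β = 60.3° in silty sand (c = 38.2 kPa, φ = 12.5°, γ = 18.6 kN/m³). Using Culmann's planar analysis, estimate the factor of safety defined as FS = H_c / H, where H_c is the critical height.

H_c = (4c/γ) · sinβ cosφ / [1 − cos(β − φ)]
    = (4·38.2/18.6) · sin60.3°·cos12.5° / [1 − cos47.8°]
    = 8.215 · 0.8480 / 0.3283 = 21.22 m
FS = H_c / H = 21.22 / 9.8 = 2.165

FS = 2.17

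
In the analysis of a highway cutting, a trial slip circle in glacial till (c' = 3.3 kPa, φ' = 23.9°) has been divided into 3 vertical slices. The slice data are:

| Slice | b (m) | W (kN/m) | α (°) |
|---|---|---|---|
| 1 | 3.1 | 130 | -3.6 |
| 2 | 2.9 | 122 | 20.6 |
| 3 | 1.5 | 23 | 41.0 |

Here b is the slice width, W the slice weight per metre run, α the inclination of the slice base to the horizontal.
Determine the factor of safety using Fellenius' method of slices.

FS = 2.87

Ordinary method of slices: FS = Σ[c'·Δl_i + (W_i cosα_i)·tanφ'] / Σ W_i sinα_i, with Δl_i = b_i / cosα_i.
Slice 1: Δl = 3.1/cos(-3.6°) = 3.106 m; N'_1 = 130·cos(-3.6°) = 129.7; c'Δl = 10.25; W sinα = -8.2
Slice 2: Δl = 2.9/cos20.6° = 3.098 m; N'_2 = 122·cos20.6° = 114.2; c'Δl = 10.22; W sinα = 42.9
Slice 3: Δl = 1.5/cos41.0° = 1.988 m; N'_3 = 23·cos41.0° = 17.4; c'Δl = 6.56; W sinα = 15.1
Σc'Δl = 27.0 kN/m; ΣN' = 261.3 kN/m; ΣW sinα = 49.9 kN/m
Resisting = 27.0 + 261.3·tan23.9° = 27.0 + 115.8 = 142.8 kN/m
FS = 142.8 / 49.9 = 2.865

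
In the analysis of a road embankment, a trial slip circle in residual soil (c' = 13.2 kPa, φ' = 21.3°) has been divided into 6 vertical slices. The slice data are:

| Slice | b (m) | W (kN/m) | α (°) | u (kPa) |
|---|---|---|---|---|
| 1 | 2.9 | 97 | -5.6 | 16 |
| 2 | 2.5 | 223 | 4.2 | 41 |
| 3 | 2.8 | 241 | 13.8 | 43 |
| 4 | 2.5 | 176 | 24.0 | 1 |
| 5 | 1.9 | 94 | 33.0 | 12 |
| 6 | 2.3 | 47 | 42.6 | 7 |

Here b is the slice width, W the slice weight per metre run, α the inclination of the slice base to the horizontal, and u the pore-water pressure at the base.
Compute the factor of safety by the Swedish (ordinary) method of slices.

Ordinary method of slices: FS = Σ[c'·Δl_i + (W_i cosα_i − u_i·Δl_i)·tanφ'] / Σ W_i sinα_i, with Δl_i = b_i / cosα_i.
Slice 1: Δl = 2.9/cos(-5.6°) = 2.914 m; N'_1 = 97·cos(-5.6°) − 16·2.914 = 49.9; c'Δl = 38.46; W sinα = -9.5
Slice 2: Δl = 2.5/cos4.2° = 2.507 m; N'_2 = 223·cos4.2° − 41·2.507 = 119.6; c'Δl = 33.09; W sinα = 16.3
Slice 3: Δl = 2.8/cos13.8° = 2.883 m; N'_3 = 241·cos13.8° − 43·2.883 = 110.1; c'Δl = 38.06; W sinα = 57.5
Slice 4: Δl = 2.5/cos24.0° = 2.737 m; N'_4 = 176·cos24.0° − 1·2.737 = 158.0; c'Δl = 36.12; W sinα = 71.6
Slice 5: Δl = 1.9/cos33.0° = 2.265 m; N'_5 = 94·cos33.0° − 12·2.265 = 51.6; c'Δl = 29.90; W sinα = 51.2
Slice 6: Δl = 2.3/cos42.6° = 3.125 m; N'_6 = 47·cos42.6° − 7·3.125 = 12.7; c'Δl = 41.24; W sinα = 31.8
Σc'Δl = 216.9 kN/m; ΣN' = 502.0 kN/m; ΣW sinα = 218.9 kN/m
Resisting = 216.9 + 502.0·tan21.3° = 216.9 + 195.7 = 412.6 kN/m
FS = 412.6 / 218.9 = 1.885

FS = 1.88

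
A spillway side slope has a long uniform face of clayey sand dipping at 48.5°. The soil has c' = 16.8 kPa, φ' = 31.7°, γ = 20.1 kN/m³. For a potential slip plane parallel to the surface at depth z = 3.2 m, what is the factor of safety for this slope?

FS = 1.07

For an infinite slope with a slip plane parallel to the surface (no pore pressure): FS = [c' + γz cos²β tanφ'] / [γz sinβ cosβ].
γz = 20.1·3.2 = 64.32 kN/m²
Numerator = 16.8 + 64.32·cos²48.5°·tan31.7° = 16.8 + 64.32·0.4391·0.6176 = 34.242 kPa
Denominator = 64.32·sin48.5°·cos48.5° = 64.32·0.7490·0.6626 = 31.920 kPa
FS = 34.242 / 31.920 = 1.073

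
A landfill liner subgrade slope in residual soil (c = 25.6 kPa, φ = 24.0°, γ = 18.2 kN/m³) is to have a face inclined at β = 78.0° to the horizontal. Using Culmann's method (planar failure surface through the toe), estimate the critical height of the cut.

Culmann's analysis gives the critical failure plane at α_cr = (β + φ)/2 = (78.0 + 24.0)/2 = 51.0°, and the critical height
H_c = (4c/γ) · sinβ cosφ / [1 − cos(β − φ)]
    = (4·25.6/18.2) · sin78.0°·cos24.0° / [1 − cos(54.0°)]
    = 5.626 · 0.9781·0.9135 / [1 − 0.5878]
    = 5.626 · 0.8936 / 0.4122
    = 12.20 m

H_c = 12.20 m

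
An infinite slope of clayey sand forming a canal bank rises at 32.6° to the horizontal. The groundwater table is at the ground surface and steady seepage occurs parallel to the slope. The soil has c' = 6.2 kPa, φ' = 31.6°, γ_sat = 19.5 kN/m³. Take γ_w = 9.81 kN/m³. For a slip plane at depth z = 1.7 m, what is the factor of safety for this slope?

FS = 0.89

With seepage parallel to the slope and the water table at the surface, the effective normal stress on the slip plane uses the buoyant unit weight γ' = γ_sat − γ_w while the driving shear stress uses γ_sat:
FS = [c' + γ' z cos²β tanφ'] / [γ_sat z sinβ cosβ]
γ' = 19.5 − 9.81 = 9.69 kN/m³
Numerator = 6.2 + 9.69·1.7·cos²32.6°·tan31.6° = 6.2 + 9.69·1.7·0.7097·0.6152 = 13.393 kPa
Denominator = 19.5·1.7·sin32.6°·cos32.6° = 19.5·1.7·0.5388·0.8425 = 15.046 kPa
FS = 13.393 / 15.046 = 0.890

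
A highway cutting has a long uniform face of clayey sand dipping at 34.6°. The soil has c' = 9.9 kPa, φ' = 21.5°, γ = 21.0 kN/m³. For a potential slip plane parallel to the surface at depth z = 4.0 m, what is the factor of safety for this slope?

FS = 0.82

For an infinite slope with a slip plane parallel to the surface (no pore pressure): FS = [c' + γz cos²β tanφ'] / [γz sinβ cosβ].
γz = 21.0·4.0 = 84.00 kN/m²
Numerator = 9.9 + 84.00·cos²34.6°·tan21.5° = 9.9 + 84.00·0.6776·0.3939 = 32.319 kPa
Denominator = 84.00·sin34.6°·cos34.6° = 84.00·0.5678·0.8231 = 39.263 kPa
FS = 32.319 / 39.263 = 0.823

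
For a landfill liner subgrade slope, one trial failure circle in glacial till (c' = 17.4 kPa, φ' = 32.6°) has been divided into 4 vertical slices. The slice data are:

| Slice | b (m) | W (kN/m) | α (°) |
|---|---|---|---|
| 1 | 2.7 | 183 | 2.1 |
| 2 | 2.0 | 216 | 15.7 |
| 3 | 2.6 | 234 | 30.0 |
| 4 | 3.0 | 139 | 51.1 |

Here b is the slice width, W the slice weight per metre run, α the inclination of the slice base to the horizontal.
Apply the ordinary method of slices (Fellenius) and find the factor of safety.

Ordinary method of slices: FS = Σ[c'·Δl_i + (W_i cosα_i)·tanφ'] / Σ W_i sinα_i, with Δl_i = b_i / cosα_i.
Slice 1: Δl = 2.7/cos2.1° = 2.702 m; N'_1 = 183·cos2.1° = 182.9; c'Δl = 47.01; W sinα = 6.7
Slice 2: Δl = 2.0/cos15.7° = 2.078 m; N'_2 = 216·cos15.7° = 207.9; c'Δl = 36.15; W sinα = 58.4
Slice 3: Δl = 2.6/cos30.0° = 3.002 m; N'_3 = 234·cos30.0° = 202.6; c'Δl = 52.24; W sinα = 117.0
Slice 4: Δl = 3.0/cos51.1° = 4.777 m; N'_4 = 139·cos51.1° = 87.3; c'Δl = 83.13; W sinα = 108.2
Σc'Δl = 218.5 kN/m; ΣN' = 680.8 kN/m; ΣW sinα = 290.3 kN/m
Resisting = 218.5 + 680.8·tan32.6° = 218.5 + 435.4 = 653.9 kN/m
FS = 653.9 / 290.3 = 2.252

FS = 2.25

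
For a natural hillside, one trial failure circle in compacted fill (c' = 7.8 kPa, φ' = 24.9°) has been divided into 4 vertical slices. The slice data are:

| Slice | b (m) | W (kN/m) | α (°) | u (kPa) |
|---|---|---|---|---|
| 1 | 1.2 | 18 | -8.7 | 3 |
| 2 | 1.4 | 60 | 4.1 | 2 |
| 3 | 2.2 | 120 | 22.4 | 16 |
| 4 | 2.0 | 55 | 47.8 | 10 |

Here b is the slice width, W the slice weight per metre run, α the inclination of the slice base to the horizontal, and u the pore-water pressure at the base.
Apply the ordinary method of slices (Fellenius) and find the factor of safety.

Ordinary method of slices: FS = Σ[c'·Δl_i + (W_i cosα_i − u_i·Δl_i)·tanφ'] / Σ W_i sinα_i, with Δl_i = b_i / cosα_i.
Slice 1: Δl = 1.2/cos(-8.7°) = 1.214 m; N'_1 = 18·cos(-8.7°) − 3·1.214 = 14.2; c'Δl = 9.47; W sinα = -2.7
Slice 2: Δl = 1.4/cos4.1° = 1.404 m; N'_2 = 60·cos4.1° − 2·1.404 = 57.0; c'Δl = 10.95; W sinα = 4.3
Slice 3: Δl = 2.2/cos22.4° = 2.380 m; N'_3 = 120·cos22.4° − 16·2.380 = 72.9; c'Δl = 18.56; W sinα = 45.7
Slice 4: Δl = 2.0/cos47.8° = 2.977 m; N'_4 = 55·cos47.8° − 10·2.977 = 7.2; c'Δl = 23.22; W sinα = 40.7
Σc'Δl = 62.2 kN/m; ΣN' = 151.2 kN/m; ΣW sinα = 88.0 kN/m
Resisting = 62.2 + 151.2·tan24.9° = 62.2 + 70.2 = 132.4 kN/m
FS = 132.4 / 88.0 = 1.504

FS = 1.50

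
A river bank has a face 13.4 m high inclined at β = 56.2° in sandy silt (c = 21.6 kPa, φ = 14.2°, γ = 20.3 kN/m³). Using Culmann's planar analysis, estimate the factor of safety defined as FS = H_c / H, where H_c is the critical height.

H_c = (4c/γ) · sinβ cosφ / [1 − cos(β − φ)]
    = (4·21.6/20.3) · sin56.2°·cos14.2° / [1 − cos42.0°]
    = 4.256 · 0.8056 / 0.2569 = 13.35 m
FS = H_c / H = 13.35 / 13.4 = 0.996

FS = 1.00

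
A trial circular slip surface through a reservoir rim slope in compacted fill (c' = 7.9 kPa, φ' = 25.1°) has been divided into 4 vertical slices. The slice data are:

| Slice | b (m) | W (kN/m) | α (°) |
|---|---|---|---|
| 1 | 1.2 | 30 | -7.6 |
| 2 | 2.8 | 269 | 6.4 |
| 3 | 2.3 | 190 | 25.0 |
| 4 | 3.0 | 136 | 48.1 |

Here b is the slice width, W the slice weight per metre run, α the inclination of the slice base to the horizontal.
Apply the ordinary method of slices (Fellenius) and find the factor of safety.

Ordinary method of slices: FS = Σ[c'·Δl_i + (W_i cosα_i)·tanφ'] / Σ W_i sinα_i, with Δl_i = b_i / cosα_i.
Slice 1: Δl = 1.2/cos(-7.6°) = 1.211 m; N'_1 = 30·cos(-7.6°) = 29.7; c'Δl = 9.56; W sinα = -4.0
Slice 2: Δl = 2.8/cos6.4° = 2.818 m; N'_2 = 269·cos6.4° = 267.3; c'Δl = 22.26; W sinα = 30.0
Slice 3: Δl = 2.3/cos25.0° = 2.538 m; N'_3 = 190·cos25.0° = 172.2; c'Δl = 20.05; W sinα = 80.3
Slice 4: Δl = 3.0/cos48.1° = 4.492 m; N'_4 = 136·cos48.1° = 90.8; c'Δl = 35.49; W sinα = 101.2
Σc'Δl = 87.4 kN/m; ΣN' = 560.1 kN/m; ΣW sinα = 207.5 kN/m
Resisting = 87.4 + 560.1·tan25.1° = 87.4 + 262.4 = 349.7 kN/m
FS = 349.7 / 207.5 = 1.685

FS = 1.69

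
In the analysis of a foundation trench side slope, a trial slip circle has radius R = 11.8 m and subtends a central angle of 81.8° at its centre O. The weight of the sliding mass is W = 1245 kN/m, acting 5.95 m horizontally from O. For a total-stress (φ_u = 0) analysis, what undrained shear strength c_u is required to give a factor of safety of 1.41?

FS = c_u·L_a·R / (W·d), so c_u = FS·W·d / (L_a·R).
Arc length L_a = R·θ = 11.8·(81.8°·π/180) = 11.8·1.4277 = 16.85 m
c_u = 1.41·1245·5.95 / (16.85·11.8) = 10444.9 / 198.79 = 52.54 kPa

c_u = 52.5 kPa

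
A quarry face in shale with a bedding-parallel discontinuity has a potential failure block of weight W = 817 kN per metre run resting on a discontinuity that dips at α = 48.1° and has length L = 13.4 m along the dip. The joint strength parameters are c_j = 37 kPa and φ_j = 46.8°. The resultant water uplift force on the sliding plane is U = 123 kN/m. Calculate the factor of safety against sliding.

FS = 1.56

Resolving the block weight along and normal to the plane and applying the Mohr–Coulomb strength on the joint:
N' = W cosα − U = 817·cos48.1° − 123 = 422.6 kN/m
Driving force T = W sinα = 817·sin48.1° = 608.1 kN/m
Resisting force R = c_j·L + N'·tanφ_j = 37·13.4 + 422.6·tan46.8° = 495.8 + 450.0 = 945.8 kN/m
FS = R / T = 945.8 / 608.1 = 1.555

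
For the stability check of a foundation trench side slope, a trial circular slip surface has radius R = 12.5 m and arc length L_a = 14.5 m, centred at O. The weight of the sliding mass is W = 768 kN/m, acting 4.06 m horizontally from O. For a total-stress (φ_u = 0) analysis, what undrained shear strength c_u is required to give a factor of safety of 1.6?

c_u = 27.5 kPa

FS = c_u·L_a·R / (W·d), so c_u = FS·W·d / (L_a·R).
c_u = 1.6·768·4.06 / (14.50·12.5) = 4988.9 / 181.25 = 27.53 kPa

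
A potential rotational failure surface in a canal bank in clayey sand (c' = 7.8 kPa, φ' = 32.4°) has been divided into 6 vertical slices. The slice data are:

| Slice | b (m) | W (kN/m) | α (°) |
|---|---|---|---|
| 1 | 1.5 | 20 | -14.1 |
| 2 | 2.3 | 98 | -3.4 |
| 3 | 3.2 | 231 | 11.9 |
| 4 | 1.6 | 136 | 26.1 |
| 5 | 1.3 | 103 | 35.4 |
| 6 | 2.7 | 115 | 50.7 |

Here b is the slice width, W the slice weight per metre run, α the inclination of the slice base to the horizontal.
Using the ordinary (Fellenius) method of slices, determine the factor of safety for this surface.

Ordinary method of slices: FS = Σ[c'·Δl_i + (W_i cosα_i)·tanφ'] / Σ W_i sinα_i, with Δl_i = b_i / cosα_i.
Slice 1: Δl = 1.5/cos(-14.1°) = 1.547 m; N'_1 = 20·cos(-14.1°) = 19.4; c'Δl = 12.06; W sinα = -4.9
Slice 2: Δl = 2.3/cos(-3.4°) = 2.304 m; N'_2 = 98·cos(-3.4°) = 97.8; c'Δl = 17.97; W sinα = -5.8
Slice 3: Δl = 3.2/cos11.9° = 3.270 m; N'_3 = 231·cos11.9° = 226.0; c'Δl = 25.51; W sinα = 47.6
Slice 4: Δl = 1.6/cos26.1° = 1.782 m; N'_4 = 136·cos26.1° = 122.1; c'Δl = 13.90; W sinα = 59.8
Slice 5: Δl = 1.3/cos35.4° = 1.595 m; N'_5 = 103·cos35.4° = 84.0; c'Δl = 12.44; W sinα = 59.7
Slice 6: Δl = 2.7/cos50.7° = 4.263 m; N'_6 = 115·cos50.7° = 72.8; c'Δl = 33.25; W sinα = 89.0
Σc'Δl = 115.1 kN/m; ΣN' = 622.2 kN/m; ΣW sinα = 245.4 kN/m
Resisting = 115.1 + 622.2·tan32.4° = 115.1 + 394.9 = 510.0 kN/m
FS = 510.0 / 245.4 = 2.078

FS = 2.08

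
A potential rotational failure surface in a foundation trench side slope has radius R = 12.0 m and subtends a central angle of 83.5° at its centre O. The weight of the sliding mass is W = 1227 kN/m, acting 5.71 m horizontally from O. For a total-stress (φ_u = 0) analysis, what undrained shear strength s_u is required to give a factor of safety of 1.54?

FS = s_u·L_a·R / (W·d), so s_u = FS·W·d / (L_a·R).
Arc length L_a = R·θ = 12.0·(83.5°·π/180) = 12.0·1.4573 = 17.49 m
s_u = 1.54·1227·5.71 / (17.49·12.0) = 10789.5 / 209.86 = 51.41 kPa

s_u = 51.4 kPa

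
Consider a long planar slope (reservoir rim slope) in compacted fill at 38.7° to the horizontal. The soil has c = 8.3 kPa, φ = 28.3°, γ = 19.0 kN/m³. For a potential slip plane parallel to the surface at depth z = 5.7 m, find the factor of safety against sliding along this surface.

FS = 0.83

For an infinite slope with a slip plane parallel to the surface (no pore pressure): FS = [c + γz cos²β tanφ] / [γz sinβ cosβ].
γz = 19.0·5.7 = 108.30 kN/m²
Numerator = 8.3 + 108.30·cos²38.7°·tan28.3° = 8.3 + 108.30·0.6091·0.5384 = 43.817 kPa
Denominator = 108.30·sin38.7°·cos38.7° = 108.30·0.6252·0.7804 = 52.846 kPa
FS = 43.817 / 52.846 = 0.829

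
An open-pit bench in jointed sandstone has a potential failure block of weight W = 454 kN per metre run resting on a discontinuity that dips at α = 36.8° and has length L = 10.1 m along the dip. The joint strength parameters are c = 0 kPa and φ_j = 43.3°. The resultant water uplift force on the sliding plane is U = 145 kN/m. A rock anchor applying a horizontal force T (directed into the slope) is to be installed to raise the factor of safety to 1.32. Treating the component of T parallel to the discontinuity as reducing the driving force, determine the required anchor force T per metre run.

Resolving forces along and normal to the sliding plane, with the horizontal anchor force T adding T·sinα to the effective normal force and T·cosα acting up the plane against the driving force:
FS = [cL + (W cosα − U + T sinα) tanφ_j] / [W sinα − T cosα]
Without the anchor: N' = 218.5 kN/m, driving T_d = 272.0 kN/m, resisting R = 0·10.1 + 218.5·tan43.3° = 205.9 kN/m, FS = 0.76.
Setting FS = 1.32 and solving for T:
1.32·(272.0 − T cos36.8°) = 205.9 + T sin36.8°·tan43.3°
T·(sin36.8°·tan43.3° + 1.32·cos36.8°) = 1.32·272.0 − 205.9
T·(0.5990·0.9424 + 1.32·0.8007) = 359.0 − 205.9 = 153.0
T·1.6215 = 153.0
T = 94.4 kN/m

T = 94 kN/m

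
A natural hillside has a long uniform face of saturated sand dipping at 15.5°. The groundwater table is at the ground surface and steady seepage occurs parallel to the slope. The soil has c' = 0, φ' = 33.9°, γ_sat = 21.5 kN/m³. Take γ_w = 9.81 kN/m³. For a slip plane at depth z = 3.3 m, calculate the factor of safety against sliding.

With seepage parallel to the slope and the water table at the surface, the effective normal stress on the slip plane uses the buoyant unit weight γ' = γ_sat − γ_w while the driving shear stress uses γ_sat:
FS = [c' + γ' z cos²β tanφ'] / [γ_sat z sinβ cosβ]
(For c' = 0 this reduces to FS = (γ'/γ_sat)·tanφ'/tanβ.)
γ' = 21.5 − 9.81 = 11.69 kN/m³
Numerator = 0.0 + 11.69·3.3·cos²15.5°·tan33.9° = 0.0 + 11.69·3.3·0.9286·0.6720 = 24.071 kPa
Denominator = 21.5·3.3·sin15.5°·cos15.5° = 21.5·3.3·0.2672·0.9636 = 18.271 kPa
FS = 24.071 / 18.271 = 1.317

FS = 1.32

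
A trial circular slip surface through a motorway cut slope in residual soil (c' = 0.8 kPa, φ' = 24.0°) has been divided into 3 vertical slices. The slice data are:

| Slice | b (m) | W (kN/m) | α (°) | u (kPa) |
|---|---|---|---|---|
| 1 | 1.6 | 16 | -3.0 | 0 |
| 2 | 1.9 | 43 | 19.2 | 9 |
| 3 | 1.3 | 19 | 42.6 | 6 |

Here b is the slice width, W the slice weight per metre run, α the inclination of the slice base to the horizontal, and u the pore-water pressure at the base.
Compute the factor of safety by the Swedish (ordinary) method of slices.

Ordinary method of slices: FS = Σ[c'·Δl_i + (W_i cosα_i − u_i·Δl_i)·tanφ'] / Σ W_i sinα_i, with Δl_i = b_i / cosα_i.
Slice 1: Δl = 1.6/cos(-3.0°) = 1.602 m; N'_1 = 16·cos(-3.0°) − 0·1.602 = 16.0; c'Δl = 1.28; W sinα = -0.8
Slice 2: Δl = 1.9/cos19.2° = 2.012 m; N'_2 = 43·cos19.2° − 9·2.012 = 22.5; c'Δl = 1.61; W sinα = 14.1
Slice 3: Δl = 1.3/cos42.6° = 1.766 m; N'_3 = 19·cos42.6° − 6·1.766 = 3.4; c'Δl = 1.41; W sinα = 12.9
Σc'Δl = 4.3 kN/m; ΣN' = 41.9 kN/m; ΣW sinα = 26.2 kN/m
Resisting = 4.3 + 41.9·tan24.0° = 4.3 + 18.6 = 22.9 kN/m
FS = 22.9 / 26.2 = 0.877

FS = 0.88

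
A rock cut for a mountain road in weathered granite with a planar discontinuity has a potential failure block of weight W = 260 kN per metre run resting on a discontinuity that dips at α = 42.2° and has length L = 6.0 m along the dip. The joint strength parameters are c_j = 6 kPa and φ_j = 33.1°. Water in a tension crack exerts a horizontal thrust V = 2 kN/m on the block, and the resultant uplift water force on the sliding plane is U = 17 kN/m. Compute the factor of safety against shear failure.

Resolving the block weight along and normal to the plane and applying the Mohr–Coulomb strength on the joint:
N' = W cosα − U − V sinα = 260·cos42.2° − 17 − 2·sin42.2° = 174.3 kN/m
Driving force T = W sinα + V cosα = 260·sin42.2° + 2·cos42.2° = 176.1 kN/m
Resisting force R = c_j·L + N'·tanφ_j = 6·6.0 + 174.3·tan33.1° = 36.0 + 113.6 = 149.6 kN/m
FS = R / T = 149.6 / 176.1 = 0.849

FS = 0.85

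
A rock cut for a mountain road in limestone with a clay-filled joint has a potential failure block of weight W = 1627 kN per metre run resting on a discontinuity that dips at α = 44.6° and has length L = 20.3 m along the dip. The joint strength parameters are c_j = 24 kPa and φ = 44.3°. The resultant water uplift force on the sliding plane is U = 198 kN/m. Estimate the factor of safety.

FS = 1.25

Resolving the block weight along and normal to the plane and applying the Mohr–Coulomb strength on the joint:
N' = W cosα − U = 1627·cos44.6° − 198 = 960.5 kN/m
Driving force T = W sinα = 1627·sin44.6° = 1142.4 kN/m
Resisting force R = c_j·L + N'·tanφ = 24·20.3 + 960.5·tan44.3° = 487.2 + 937.3 = 1424.5 kN/m
FS = R / T = 1424.5 / 1142.4 = 1.247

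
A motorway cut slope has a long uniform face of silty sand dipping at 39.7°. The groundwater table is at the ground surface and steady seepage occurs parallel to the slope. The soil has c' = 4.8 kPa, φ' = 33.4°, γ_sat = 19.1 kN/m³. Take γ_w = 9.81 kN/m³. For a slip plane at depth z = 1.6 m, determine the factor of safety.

With seepage parallel to the slope and the water table at the surface, the effective normal stress on the slip plane uses the buoyant unit weight γ' = γ_sat − γ_w while the driving shear stress uses γ_sat:
FS = [c' + γ' z cos²β tanφ'] / [γ_sat z sinβ cosβ]
γ' = 19.1 − 9.81 = 9.29 kN/m³
Numerator = 4.8 + 9.29·1.6·cos²39.7°·tan33.4° = 4.8 + 9.29·1.6·0.5920·0.6594 = 10.602 kPa
Denominator = 19.1·1.6·sin39.7°·cos39.7° = 19.1·1.6·0.6388·0.7694 = 15.019 kPa
FS = 10.602 / 15.019 = 0.706

FS = 0.71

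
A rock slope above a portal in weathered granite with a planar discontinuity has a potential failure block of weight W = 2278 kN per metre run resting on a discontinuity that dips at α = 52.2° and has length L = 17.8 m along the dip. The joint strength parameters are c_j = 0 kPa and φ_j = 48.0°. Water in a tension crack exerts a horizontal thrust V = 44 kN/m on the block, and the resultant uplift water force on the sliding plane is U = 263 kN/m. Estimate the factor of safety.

Resolving the block weight along and normal to the plane and applying the Mohr–Coulomb strength on the joint:
N' = W cosα − U − V sinα = 2278·cos52.2° − 263 − 44·sin52.2° = 1098.4 kN/m
Driving force T = W sinα + V cosα = 2278·sin52.2° + 44·cos52.2° = 1826.9 kN/m
Resisting force R = c_j·L + N'·tanφ_j = 0·17.8 + 1098.4·tan48.0° = 0.0 + 1219.9 = 1219.9 kN/m
FS = R / T = 1219.9 / 1826.9 = 0.668

FS = 0.67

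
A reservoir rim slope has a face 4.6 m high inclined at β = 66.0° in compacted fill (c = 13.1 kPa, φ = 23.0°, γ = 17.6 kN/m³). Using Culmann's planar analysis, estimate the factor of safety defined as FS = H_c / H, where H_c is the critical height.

H_c = (4c/γ) · sinβ cosφ / [1 − cos(β − φ)]
    = (4·13.1/17.6) · sin66.0°·cos23.0° / [1 − cos43.0°]
    = 2.977 · 0.8409 / 0.2686 = 9.32 m
FS = H_c / H = 9.32 / 4.6 = 2.026

FS = 2.03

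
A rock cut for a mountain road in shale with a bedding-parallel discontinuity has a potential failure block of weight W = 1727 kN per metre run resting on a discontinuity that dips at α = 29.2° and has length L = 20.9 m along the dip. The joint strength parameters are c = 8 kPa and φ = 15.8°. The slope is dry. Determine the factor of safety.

Resolving the block weight along and normal to the plane and applying the Mohr–Coulomb strength on the joint:
N' = W cosα = 1727·cos29.2° = 1507.5 kN/m
Driving force T = W sinα = 1727·sin29.2° = 842.5 kN/m
Resisting force R = c·L + N'·tanφ = 8·20.9 + 1507.5·tan15.8° = 167.2 + 426.6 = 593.8 kN/m
FS = R / T = 593.8 / 842.5 = 0.705

FS = 0.70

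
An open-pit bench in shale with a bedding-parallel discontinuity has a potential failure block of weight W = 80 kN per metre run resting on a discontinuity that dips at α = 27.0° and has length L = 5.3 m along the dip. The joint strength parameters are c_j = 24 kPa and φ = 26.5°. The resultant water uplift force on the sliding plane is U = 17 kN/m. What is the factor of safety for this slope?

Resolving the block weight along and normal to the plane and applying the Mohr–Coulomb strength on the joint:
N' = W cosα − U = 80·cos27.0° − 17 = 54.3 kN/m
Driving force T = W sinα = 80·sin27.0° = 36.3 kN/m
Resisting force R = c_j·L + N'·tanφ = 24·5.3 + 54.3·tan26.5° = 127.2 + 27.1 = 154.3 kN/m
FS = R / T = 154.3 / 36.3 = 4.247

FS = 4.25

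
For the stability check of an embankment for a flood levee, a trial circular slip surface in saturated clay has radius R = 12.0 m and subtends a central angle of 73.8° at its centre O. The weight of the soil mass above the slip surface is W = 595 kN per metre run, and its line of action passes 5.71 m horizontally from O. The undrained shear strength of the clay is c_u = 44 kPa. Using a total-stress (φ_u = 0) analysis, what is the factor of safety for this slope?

Taking moments about the centre O, the resisting moment is provided by the undrained shear strength acting along the arc:
Arc length L_a = R·θ = 12.0·(73.8°·π/180) = 12.0·1.2881 = 15.46 m
M_R = c_u·L_a·R = 44·15.46·12.0 = 8161.1 kN·m/m
M_D = W·d = 595·5.71 = 3397.4 kN·m/m
FS = M_R / M_D = 8161.1 / 3397.4 = 2.402

FS = 2.40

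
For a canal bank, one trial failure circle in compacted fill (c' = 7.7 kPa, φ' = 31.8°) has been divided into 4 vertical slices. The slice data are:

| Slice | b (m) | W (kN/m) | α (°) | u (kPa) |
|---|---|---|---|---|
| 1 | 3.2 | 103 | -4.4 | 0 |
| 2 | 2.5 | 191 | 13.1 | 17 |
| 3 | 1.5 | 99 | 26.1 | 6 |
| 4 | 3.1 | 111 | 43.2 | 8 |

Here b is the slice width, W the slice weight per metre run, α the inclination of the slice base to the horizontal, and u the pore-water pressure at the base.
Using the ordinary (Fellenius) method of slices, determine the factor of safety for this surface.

FS = 2.07

Ordinary method of slices: FS = Σ[c'·Δl_i + (W_i cosα_i − u_i·Δl_i)·tanφ'] / Σ W_i sinα_i, with Δl_i = b_i / cosα_i.
Slice 1: Δl = 3.2/cos(-4.4°) = 3.209 m; N'_1 = 103·cos(-4.4°) − 0·3.209 = 102.7; c'Δl = 24.71; W sinα = -7.9
Slice 2: Δl = 2.5/cos13.1° = 2.567 m; N'_2 = 191·cos13.1° − 17·2.567 = 142.4; c'Δl = 19.76; W sinα = 43.3
Slice 3: Δl = 1.5/cos26.1° = 1.670 m; N'_3 = 99·cos26.1° − 6·1.670 = 78.9; c'Δl = 12.86; W sinα = 43.6
Slice 4: Δl = 3.1/cos43.2° = 4.253 m; N'_4 = 111·cos43.2° − 8·4.253 = 46.9; c'Δl = 32.74; W sinα = 76.0
Σc'Δl = 90.1 kN/m; ΣN' = 370.9 kN/m; ΣW sinα = 154.9 kN/m
Resisting = 90.1 + 370.9·tan31.8° = 90.1 + 229.9 = 320.0 kN/m
FS = 320.0 / 154.9 = 2.066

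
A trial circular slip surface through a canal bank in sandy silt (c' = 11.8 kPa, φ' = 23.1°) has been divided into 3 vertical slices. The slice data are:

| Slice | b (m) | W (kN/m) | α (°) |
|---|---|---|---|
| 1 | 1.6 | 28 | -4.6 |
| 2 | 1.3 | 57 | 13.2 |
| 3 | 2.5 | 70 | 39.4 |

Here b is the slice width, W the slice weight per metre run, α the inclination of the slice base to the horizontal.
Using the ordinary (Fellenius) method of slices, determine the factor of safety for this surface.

Ordinary method of slices: FS = Σ[c'·Δl_i + (W_i cosα_i)·tanφ'] / Σ W_i sinα_i, with Δl_i = b_i / cosα_i.
Slice 1: Δl = 1.6/cos(-4.6°) = 1.605 m; N'_1 = 28·cos(-4.6°) = 27.9; c'Δl = 18.94; W sinα = -2.2
Slice 2: Δl = 1.3/cos13.2° = 1.335 m; N'_2 = 57·cos13.2° = 55.5; c'Δl = 15.76; W sinα = 13.0
Slice 3: Δl = 2.5/cos39.4° = 3.235 m; N'_3 = 70·cos39.4° = 54.1; c'Δl = 38.18; W sinα = 44.4
Σc'Δl = 72.9 kN/m; ΣN' = 137.5 kN/m; ΣW sinα = 55.2 kN/m
Resisting = 72.9 + 137.5·tan23.1° = 72.9 + 58.6 = 131.5 kN/m
FS = 131.5 / 55.2 = 2.383

FS = 2.38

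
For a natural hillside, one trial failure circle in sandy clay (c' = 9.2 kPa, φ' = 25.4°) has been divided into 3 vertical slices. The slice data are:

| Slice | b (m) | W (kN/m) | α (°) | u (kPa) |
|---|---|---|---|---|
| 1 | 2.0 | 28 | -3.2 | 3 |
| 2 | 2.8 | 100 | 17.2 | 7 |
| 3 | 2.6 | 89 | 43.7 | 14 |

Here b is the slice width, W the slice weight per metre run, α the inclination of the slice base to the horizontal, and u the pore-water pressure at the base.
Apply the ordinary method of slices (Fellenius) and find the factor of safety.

Ordinary method of slices: FS = Σ[c'·Δl_i + (W_i cosα_i − u_i·Δl_i)·tanφ'] / Σ W_i sinα_i, with Δl_i = b_i / cosα_i.
Slice 1: Δl = 2.0/cos(-3.2°) = 2.003 m; N'_1 = 28·cos(-3.2°) − 3·2.003 = 21.9; c'Δl = 18.43; W sinα = -1.6
Slice 2: Δl = 2.8/cos17.2° = 2.931 m; N'_2 = 100·cos17.2° − 7·2.931 = 75.0; c'Δl = 26.97; W sinα = 29.6
Slice 3: Δl = 2.6/cos43.7° = 3.596 m; N'_3 = 89·cos43.7° − 14·3.596 = 14.0; c'Δl = 33.09; W sinα = 61.5
Σc'Δl = 78.5 kN/m; ΣN' = 111.0 kN/m; ΣW sinα = 89.5 kN/m
Resisting = 78.5 + 111.0·tan25.4° = 78.5 + 52.7 = 131.2 kN/m
FS = 131.2 / 89.5 = 1.466

FS = 1.47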